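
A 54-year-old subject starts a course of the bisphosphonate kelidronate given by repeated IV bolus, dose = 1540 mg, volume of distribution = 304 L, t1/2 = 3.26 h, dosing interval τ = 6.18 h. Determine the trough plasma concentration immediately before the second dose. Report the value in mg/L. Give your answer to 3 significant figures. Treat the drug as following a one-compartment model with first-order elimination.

1.36 mg/L

C₀ per dose = Dose / Vd = 1540 / 304 = 5.066 mg/L
k = ln2 / t½ = 0.693147 / 3.26 = 0.2126 h⁻¹
Fraction remaining after one interval: r = e^(−kτ) = e^(−0.2126 × 6.18) = 0.2688
Before dose 2, 1 dose has been given (aged 1τ).
C_trough = C₀ × r = 5.066 × 0.2688 = 1.362 mg/L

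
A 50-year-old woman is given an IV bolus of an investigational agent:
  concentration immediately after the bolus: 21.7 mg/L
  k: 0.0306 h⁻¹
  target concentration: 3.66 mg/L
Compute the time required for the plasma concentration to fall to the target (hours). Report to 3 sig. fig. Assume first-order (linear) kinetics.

t = ln(C₀ / C) / k = ln(21.70 / 3.66) / 0.03060
  = ln(5.929) / 0.03060 = 1.780 / 0.03060 = 58.17 h

58.2 h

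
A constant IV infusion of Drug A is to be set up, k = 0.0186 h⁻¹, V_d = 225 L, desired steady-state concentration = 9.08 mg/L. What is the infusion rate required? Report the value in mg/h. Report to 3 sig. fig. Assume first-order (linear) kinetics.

38.0 mg/h

CL = k × Vd = 0.01860 × 225 = 4.185 L/h
At steady state, infusion rate R₀ = Css × CL = 9.08 × 4.185 = 38.00 mg/h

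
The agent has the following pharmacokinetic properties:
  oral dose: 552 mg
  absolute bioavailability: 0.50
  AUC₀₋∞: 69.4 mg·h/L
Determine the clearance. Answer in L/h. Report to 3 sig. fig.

CL = F·Dose / AUC = 0.50 × 552 / 69.4 = 3.977 L/h

3.98 L/h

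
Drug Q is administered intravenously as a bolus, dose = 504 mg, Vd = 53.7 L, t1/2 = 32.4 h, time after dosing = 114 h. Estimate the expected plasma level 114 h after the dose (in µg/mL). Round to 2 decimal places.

0.82 µg/mL

C₀ = Dose / Vd = 504.0 / 53.7 = 9.385 mg/L
k = ln2 / t½ = 0.693147 / 32.4 = 0.02139 h⁻¹
C = C₀ · e^(−k·t) = 9.385 × e^(−0.02139 × 114)
  = 9.385 × 0.08730 = 0.8193 mg/L
(0.8193 mg/L = 0.8193 µg/mL)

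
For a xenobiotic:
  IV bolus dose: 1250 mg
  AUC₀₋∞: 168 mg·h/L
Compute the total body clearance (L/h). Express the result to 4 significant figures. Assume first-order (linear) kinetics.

CL = Dose / AUC = 1250 / 168 = 7.440 L/h

7.440 L/h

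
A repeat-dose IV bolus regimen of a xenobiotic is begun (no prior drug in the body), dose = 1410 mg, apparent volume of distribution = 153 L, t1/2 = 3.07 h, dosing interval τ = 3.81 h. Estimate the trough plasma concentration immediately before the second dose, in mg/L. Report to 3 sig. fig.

C₀ per dose = Dose / Vd = 1410 / 153 = 9.216 mg/L
k = ln2 / t½ = 0.693147 / 3.07 = 0.2258 h⁻¹
Fraction remaining after one interval: r = e^(−kτ) = e^(−0.2258 × 3.81) = 0.4230
Before dose 2, 1 dose has been given (aged 1τ).
C_trough = C₀ × r = 9.216 × 0.4230 = 3.898 mg/L

3.90 mg/L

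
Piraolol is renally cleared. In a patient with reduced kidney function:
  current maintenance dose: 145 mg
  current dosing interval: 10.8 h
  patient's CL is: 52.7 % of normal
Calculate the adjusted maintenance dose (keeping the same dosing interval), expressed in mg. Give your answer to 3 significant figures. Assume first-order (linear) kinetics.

76.4 mg

To keep the same average steady-state level, dosing rate must scale with clearance.
CL ratio = 52.7 / 100 = 0.5270
New dose (same interval) = 145 × 0.5270 = 76.42 mg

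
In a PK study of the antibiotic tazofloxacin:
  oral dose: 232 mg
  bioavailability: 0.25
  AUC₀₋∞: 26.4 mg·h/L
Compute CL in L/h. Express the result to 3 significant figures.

CL = F·Dose / AUC = 0.25 × 232 / 26.4 = 2.197 L/h

2.20 L/h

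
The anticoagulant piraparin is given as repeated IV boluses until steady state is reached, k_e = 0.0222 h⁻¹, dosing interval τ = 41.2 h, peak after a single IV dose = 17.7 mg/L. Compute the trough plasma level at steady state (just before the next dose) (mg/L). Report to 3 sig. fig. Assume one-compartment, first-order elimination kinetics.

11.8 mg/L

e^(−kτ) = e^(−0.02220 × 41.2) = 0.4007
Accumulation ratio R = 1 / (1 − e^(−kτ)) = 1 / (1 − 0.4007) = 1.669
Steady-state trough = C₀ × R × e^(−kτ) = 17.7 × 1.669 × 0.4007 = 11.84 mg/L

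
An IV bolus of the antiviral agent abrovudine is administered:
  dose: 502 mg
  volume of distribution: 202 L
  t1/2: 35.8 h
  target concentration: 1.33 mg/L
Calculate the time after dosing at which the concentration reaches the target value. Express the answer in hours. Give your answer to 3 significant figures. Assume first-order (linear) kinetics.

C₀ = Dose / Vd = 502.0 / 202 = 2.485 mg/L
k = ln2 / t½ = 0.693147 / 35.8 = 0.01936 h⁻¹
t = ln(C₀ / C) / k = ln(2.485 / 1.33) / 0.01936
  = ln(1.868) / 0.01936 = 0.6249 / 0.01936 = 32.28 h

32.3 h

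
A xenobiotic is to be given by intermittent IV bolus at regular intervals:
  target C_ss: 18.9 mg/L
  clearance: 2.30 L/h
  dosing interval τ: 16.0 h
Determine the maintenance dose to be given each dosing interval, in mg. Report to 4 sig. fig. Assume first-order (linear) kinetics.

At steady state, Dose/τ = Css × CL.
Dose = Css × CL × τ = 18.9 × 2.300 × 16.0 = 695.5 mg

695.5 mg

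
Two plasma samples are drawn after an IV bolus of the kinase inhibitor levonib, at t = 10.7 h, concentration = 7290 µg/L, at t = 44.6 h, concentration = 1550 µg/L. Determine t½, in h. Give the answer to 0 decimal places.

k = ln(C₁/C₂) / (t₂ − t₁) = ln(7290/1550) / (44.6 − 10.7)
  = 1.548 / 33.90 = 0.04566 h⁻¹
t½ = ln2 / k = 0.693147 / 0.04566 = 15.18 h

15 h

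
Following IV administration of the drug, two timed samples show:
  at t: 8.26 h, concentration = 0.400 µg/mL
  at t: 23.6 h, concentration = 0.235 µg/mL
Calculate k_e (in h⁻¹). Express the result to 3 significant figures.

k = ln(C₁/C₂) / (t₂ − t₁) = ln(0.400/0.235) / (23.6 − 8.26)
  = 0.5319 / 15.34 = 0.03467 h⁻¹

0.0347 h⁻¹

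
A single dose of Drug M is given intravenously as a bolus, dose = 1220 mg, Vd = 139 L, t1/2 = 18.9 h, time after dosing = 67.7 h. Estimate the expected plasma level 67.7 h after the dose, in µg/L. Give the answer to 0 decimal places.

C₀ = Dose / Vd = 1220 / 139 = 8.777 mg/L
k = ln2 / t½ = 0.693147 / 18.9 = 0.03667 h⁻¹
C = C₀ · e^(−k·t) = 8.777 × e^(−0.03667 × 67.7)
  = 8.777 × 0.08353 = 0.7331 mg/L
Convert: 0.7331 mg/L × 1000 = 733.1 µg/L

733 µg/L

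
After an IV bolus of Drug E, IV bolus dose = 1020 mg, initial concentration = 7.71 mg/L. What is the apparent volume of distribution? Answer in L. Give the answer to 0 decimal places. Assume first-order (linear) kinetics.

132 L

Vd = Dose / C₀ = 1020 / 7.71 = 132.3 L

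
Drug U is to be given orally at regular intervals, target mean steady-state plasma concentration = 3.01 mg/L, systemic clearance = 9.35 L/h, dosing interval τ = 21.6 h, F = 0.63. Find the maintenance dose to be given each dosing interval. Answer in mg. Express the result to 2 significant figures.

At steady state, F × (Dose/τ) = Css × CL.
Dose = Css × CL × τ / F = 3.01 × 9.350 × 21.6 / 0.63 = 964.9 mg

960 mg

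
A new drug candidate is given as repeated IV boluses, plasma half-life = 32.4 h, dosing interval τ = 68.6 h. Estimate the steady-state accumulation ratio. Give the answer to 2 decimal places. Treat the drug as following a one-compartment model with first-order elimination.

k = ln2 / t½ = 0.693147 / 32.4 = 0.02139 h⁻¹
e^(−kτ) = e^(−0.02139 × 68.6) = 0.2305
Accumulation ratio R = 1 / (1 − e^(−kτ)) = 1 / (1 − 0.2305) = 1.300

1.30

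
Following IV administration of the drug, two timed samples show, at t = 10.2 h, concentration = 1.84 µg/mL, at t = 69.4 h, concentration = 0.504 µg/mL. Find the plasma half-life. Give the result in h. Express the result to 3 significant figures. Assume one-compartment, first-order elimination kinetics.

k = ln(C₁/C₂) / (t₂ − t₁) = ln(1.84/0.504) / (69.4 − 10.2)
  = 1.295 / 59.20 = 0.02188 h⁻¹
t½ = ln2 / k = 0.693147 / 0.02188 = 31.68 h

31.7 h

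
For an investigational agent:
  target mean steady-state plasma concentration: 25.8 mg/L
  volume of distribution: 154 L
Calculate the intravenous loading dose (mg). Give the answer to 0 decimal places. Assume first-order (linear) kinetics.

LD = Css × Vd = 25.8 × 154 = 3973 mg

3973 mg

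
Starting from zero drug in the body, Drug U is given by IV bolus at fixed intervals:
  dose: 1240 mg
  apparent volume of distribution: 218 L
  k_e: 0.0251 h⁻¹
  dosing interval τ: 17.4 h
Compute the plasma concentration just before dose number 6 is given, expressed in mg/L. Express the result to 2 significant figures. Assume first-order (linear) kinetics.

9.2 mg/L

C₀ per dose = Dose / Vd = 1240 / 218 = 5.688 mg/L
Fraction remaining after one interval: r = e^(−kτ) = e^(−0.02510 × 17.4) = 0.6461
Before dose 6, 5 doses have been given (aged 1τ, 2τ, 3τ, 4τ, 5τ).
C_trough = C₀ × (r + r² + … + r^5) = C₀ × r(1−r^5)/(1−r)
        = 5.688 × 0.6461 × (1 − 0.1126) / (1 − 0.6461) = 9.215 mg/L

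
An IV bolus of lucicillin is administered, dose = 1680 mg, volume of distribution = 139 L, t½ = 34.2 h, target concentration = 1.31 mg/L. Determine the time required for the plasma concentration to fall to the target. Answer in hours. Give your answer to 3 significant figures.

110 h

C₀ = Dose / Vd = 1680 / 139 = 12.09 mg/L
k = ln2 / t½ = 0.693147 / 34.2 = 0.02027 h⁻¹
t = ln(C₀ / C) / k = ln(12.09 / 1.31) / 0.02027
  = ln(9.229) / 0.02027 = 2.222 / 0.02027 = 109.6 h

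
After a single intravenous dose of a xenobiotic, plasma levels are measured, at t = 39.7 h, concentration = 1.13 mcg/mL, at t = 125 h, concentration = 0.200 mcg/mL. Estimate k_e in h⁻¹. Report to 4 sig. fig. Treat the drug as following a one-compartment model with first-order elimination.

0.02030 h⁻¹

k = ln(C₁/C₂) / (t₂ − t₁) = ln(1.13/0.200) / (125 − 39.7)
  = 1.732 / 85.30 = 0.02030 h⁻¹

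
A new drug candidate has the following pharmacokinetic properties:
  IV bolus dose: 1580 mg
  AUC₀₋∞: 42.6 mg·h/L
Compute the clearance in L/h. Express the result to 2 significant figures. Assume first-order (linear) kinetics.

37 L/h

CL = Dose / AUC = 1580 / 42.6 = 37.09 L/h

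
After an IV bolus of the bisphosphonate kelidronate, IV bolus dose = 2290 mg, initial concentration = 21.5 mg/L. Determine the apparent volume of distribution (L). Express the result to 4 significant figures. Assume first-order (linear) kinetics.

Vd = Dose / C₀ = 2290 / 21.5 = 106.5 L

106.5 L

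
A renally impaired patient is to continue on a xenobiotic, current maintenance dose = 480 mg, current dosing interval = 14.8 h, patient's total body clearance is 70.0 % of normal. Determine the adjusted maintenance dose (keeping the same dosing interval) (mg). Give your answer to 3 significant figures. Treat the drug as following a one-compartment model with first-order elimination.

To keep the same average steady-state level, dosing rate must scale with clearance.
CL ratio = 70.0 / 100 = 0.7000
New dose (same interval) = 480 × 0.7000 = 336.0 mg

336 mg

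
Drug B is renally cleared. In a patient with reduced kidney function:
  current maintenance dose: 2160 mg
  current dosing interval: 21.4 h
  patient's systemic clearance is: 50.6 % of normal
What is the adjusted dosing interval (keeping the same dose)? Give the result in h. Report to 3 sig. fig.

42.3 h

To keep the same average steady-state level, dosing rate must scale with clearance.
CL ratio = 50.6 / 100 = 0.5060
New interval (same dose) = 21.4 / 0.5060 = 42.29 h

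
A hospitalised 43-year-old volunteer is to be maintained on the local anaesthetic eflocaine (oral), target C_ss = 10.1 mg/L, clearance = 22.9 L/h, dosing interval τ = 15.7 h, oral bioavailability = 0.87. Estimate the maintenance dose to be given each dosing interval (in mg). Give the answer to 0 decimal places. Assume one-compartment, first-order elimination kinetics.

4174 mg

At steady state, F × (Dose/τ) = Css × CL.
Dose = Css × CL × τ / F = 10.1 × 22.90 × 15.7 / 0.87 = 4174 mg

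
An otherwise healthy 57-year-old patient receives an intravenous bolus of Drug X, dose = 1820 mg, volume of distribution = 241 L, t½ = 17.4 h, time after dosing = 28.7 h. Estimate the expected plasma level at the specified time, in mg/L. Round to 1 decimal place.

2.4 mg/L

C₀ = Dose / Vd = 1820 / 241 = 7.552 mg/L
k = ln2 / t½ = 0.693147 / 17.4 = 0.03984 h⁻¹
C = C₀ · e^(−k·t) = 7.552 × e^(−0.03984 × 28.7)
  = 7.552 × 0.3187 = 2.407 mg/L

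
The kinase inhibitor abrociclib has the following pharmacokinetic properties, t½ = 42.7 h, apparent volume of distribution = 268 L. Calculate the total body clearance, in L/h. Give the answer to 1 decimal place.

4.4 L/h

k = ln2 / t½ = 0.693147 / 42.7 = 0.01623 h⁻¹
CL = k × Vd = 0.01623 × 268 = 4.350 L/h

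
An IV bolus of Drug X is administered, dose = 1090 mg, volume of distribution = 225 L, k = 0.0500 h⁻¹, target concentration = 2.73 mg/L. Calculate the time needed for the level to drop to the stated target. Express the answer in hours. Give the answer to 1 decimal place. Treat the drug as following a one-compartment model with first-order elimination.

11.5 h

C₀ = Dose / Vd = 1090 / 225 = 4.844 mg/L
t = ln(C₀ / C) / k = ln(4.844 / 2.73) / 0.05000
  = ln(1.774) / 0.05000 = 0.5732 / 0.05000 = 11.46 h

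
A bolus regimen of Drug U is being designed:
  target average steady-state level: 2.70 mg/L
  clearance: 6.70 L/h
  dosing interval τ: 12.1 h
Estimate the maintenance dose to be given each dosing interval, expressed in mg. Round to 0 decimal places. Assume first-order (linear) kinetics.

219 mg

At steady state, Dose/τ = Css × CL.
Dose = Css × CL × τ = 2.70 × 6.700 × 12.1 = 218.9 mg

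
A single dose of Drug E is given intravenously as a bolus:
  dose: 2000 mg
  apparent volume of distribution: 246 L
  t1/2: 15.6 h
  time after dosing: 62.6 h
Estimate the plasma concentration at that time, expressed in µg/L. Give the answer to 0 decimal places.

C₀ = Dose / Vd = 2000 / 246 = 8.130 mg/L
k = ln2 / t½ = 0.693147 / 15.6 = 0.04443 h⁻¹
C = C₀ · e^(−k·t) = 8.130 × e^(−0.04443 × 62.6)
  = 8.130 × 0.06196 = 0.5037 mg/L
Convert: 0.5037 mg/L × 1000 = 503.7 µg/L

504 µg/L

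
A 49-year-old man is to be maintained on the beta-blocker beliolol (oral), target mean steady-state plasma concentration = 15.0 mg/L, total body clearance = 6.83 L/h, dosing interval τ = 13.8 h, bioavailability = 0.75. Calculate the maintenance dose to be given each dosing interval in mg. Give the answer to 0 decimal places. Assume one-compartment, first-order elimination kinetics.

At steady state, F × (Dose/τ) = Css × CL.
Dose = Css × CL × τ / F = 15.0 × 6.830 × 13.8 / 0.75 = 1885 mg

1885 mg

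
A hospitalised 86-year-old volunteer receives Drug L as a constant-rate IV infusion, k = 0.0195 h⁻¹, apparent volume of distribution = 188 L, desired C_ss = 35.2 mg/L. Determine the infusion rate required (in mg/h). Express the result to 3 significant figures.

CL = k × Vd = 0.01950 × 188 = 3.666 L/h
At steady state, infusion rate R₀ = Css × CL = 35.2 × 3.666 = 129.0 mg/h

129 mg/h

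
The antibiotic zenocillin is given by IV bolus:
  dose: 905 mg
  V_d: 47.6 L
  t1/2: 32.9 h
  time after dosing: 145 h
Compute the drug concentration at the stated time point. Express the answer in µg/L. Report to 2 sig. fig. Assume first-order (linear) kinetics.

C₀ = Dose / Vd = 905.0 / 47.6 = 19.01 mg/L
k = ln2 / t½ = 0.693147 / 32.9 = 0.02107 h⁻¹
C = C₀ · e^(−k·t) = 19.01 × e^(−0.02107 × 145)
  = 19.01 × 0.04712 = 0.8958 mg/L
Convert: 0.8958 mg/L × 1000 = 895.8 µg/L

900 µg/L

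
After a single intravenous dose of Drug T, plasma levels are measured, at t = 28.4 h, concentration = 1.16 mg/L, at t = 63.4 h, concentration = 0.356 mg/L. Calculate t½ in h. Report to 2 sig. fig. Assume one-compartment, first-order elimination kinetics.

21 h

k = ln(C₁/C₂) / (t₂ − t₁) = ln(1.16/0.356) / (63.4 − 28.4)
  = 1.181 / 35.00 = 0.03374 h⁻¹
t½ = ln2 / k = 0.693147 / 0.03374 = 20.54 h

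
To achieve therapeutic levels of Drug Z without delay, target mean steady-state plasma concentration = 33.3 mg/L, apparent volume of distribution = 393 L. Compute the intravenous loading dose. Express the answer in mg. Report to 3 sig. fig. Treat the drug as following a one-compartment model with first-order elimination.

LD = Css × Vd = 33.3 × 393 = 13090 mg

13100 mg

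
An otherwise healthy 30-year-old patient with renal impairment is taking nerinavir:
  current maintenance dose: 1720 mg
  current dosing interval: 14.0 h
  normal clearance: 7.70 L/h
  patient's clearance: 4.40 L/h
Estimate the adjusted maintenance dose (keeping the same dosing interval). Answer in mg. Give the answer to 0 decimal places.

983 mg

To keep the same average steady-state level, dosing rate must scale with clearance.
CL ratio = 4.40 / 7.70 = 0.5714
New dose (same interval) = 1720 × 0.5714 = 982.8 mg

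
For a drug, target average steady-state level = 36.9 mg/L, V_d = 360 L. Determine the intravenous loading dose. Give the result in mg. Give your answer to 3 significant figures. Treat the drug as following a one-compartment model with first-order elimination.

13300 mg

LD = Css × Vd = 36.9 × 360 = 13280 mg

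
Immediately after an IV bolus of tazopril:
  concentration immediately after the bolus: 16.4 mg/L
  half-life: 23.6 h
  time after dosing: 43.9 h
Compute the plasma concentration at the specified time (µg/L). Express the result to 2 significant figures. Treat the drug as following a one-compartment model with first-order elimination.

4500 µg/L

k = ln2 / t½ = 0.693147 / 23.6 = 0.02937 h⁻¹
C = C₀ · e^(−k·t) = 16.40 × e^(−0.02937 × 43.9)
  = 16.40 × 0.2755 = 4.518 mg/L
Convert: 4.518 mg/L × 1000 = 4518 µg/L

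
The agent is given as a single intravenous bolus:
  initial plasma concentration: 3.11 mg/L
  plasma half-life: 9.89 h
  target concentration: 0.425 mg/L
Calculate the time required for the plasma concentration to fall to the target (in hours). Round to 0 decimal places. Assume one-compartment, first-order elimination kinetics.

k = ln2 / t½ = 0.693147 / 9.89 = 0.07009 h⁻¹
t = ln(C₀ / C) / k = ln(3.110 / 0.425) / 0.07009
  = ln(7.318) / 0.07009 = 1.990 / 0.07009 = 28.39 h

28 h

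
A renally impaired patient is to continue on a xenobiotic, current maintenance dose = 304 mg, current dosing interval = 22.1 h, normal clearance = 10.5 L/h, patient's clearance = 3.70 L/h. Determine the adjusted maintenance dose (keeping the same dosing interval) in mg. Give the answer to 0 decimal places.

107 mg

To keep the same average steady-state level, dosing rate must scale with clearance.
CL ratio = 3.70 / 10.5 = 0.3524
New dose (same interval) = 304 × 0.3524 = 107.1 mg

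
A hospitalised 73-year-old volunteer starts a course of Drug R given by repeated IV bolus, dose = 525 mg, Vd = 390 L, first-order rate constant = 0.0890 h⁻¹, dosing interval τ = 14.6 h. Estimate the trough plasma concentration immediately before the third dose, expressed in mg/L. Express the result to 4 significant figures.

0.4672 mg/L

C₀ per dose = Dose / Vd = 525 / 390 = 1.346 mg/L
Fraction remaining after one interval: r = e^(−kτ) = e^(−0.08900 × 14.6) = 0.2727
Before dose 3, 2 doses have been given (aged 1τ, 2τ).
C_trough = C₀ × (r + r²) = 1.346 × (0.2727 + 0.07437) = 0.4672 mg/L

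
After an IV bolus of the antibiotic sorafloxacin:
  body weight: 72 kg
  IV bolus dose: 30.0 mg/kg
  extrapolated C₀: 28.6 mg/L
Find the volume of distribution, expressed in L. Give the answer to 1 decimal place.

Dose = 30.0 × 72 = 2160 mg
Vd = Dose / C₀ = 2160 / 28.6 = 75.52 L

75.5 L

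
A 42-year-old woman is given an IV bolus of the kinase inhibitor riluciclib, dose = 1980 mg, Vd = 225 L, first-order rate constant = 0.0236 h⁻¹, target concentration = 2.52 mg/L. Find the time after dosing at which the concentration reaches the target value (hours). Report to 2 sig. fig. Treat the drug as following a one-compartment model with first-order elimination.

53 h

C₀ = Dose / Vd = 1980 / 225 = 8.800 mg/L
t = ln(C₀ / C) / k = ln(8.800 / 2.52) / 0.02360
  = ln(3.492) / 0.02360 = 1.250 / 0.02360 = 52.97 h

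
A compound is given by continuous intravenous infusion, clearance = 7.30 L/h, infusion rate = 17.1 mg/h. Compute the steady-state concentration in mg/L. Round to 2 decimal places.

At steady state Css = R₀ / CL = 17.1 / 7.300 = 2.342 mg/L

2.34 mg/L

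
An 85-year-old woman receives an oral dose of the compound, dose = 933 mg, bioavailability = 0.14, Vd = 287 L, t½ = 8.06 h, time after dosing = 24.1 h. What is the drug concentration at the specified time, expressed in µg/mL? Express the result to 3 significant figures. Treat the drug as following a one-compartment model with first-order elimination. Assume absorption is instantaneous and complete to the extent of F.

Amount reaching circulation = F × Dose = 0.14 × 933.0 = 130.6 mg
C₀ = F·Dose / Vd = 130.6 / 287 = 0.4551 mg/L
k = ln2 / t½ = 0.693147 / 8.06 = 0.08600 h⁻¹
C = C₀ · e^(−k·t) = 0.4551 × e^(−0.08600 × 24.1)
  = 0.4551 × 0.1259 = 0.05730 mg/L
(0.05730 mg/L = 0.05730 µg/mL)

0.0573 µg/mL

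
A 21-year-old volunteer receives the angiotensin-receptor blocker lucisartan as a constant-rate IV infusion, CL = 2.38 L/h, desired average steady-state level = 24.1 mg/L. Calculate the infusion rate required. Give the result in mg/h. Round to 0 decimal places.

At steady state, infusion rate R₀ = Css × CL = 24.1 × 2.380 = 57.36 mg/h

57 mg/h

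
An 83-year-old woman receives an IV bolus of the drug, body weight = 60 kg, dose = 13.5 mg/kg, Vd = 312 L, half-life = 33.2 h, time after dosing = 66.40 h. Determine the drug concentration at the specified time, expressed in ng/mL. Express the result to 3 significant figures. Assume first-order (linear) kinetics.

Total dose = 13.5 × 60 = 810.0 mg
C₀ = Dose / Vd = 810.0 / 312 = 2.596 mg/L
k = ln2 / t½ = 0.693147 / 33.2 = 0.02088 h⁻¹
t / t½ = 66.40 / 33.2 = 2 half-lives
C = C₀ × (1/2)^2 = 2.596 × 0.2500 = 0.6490 mg/L
Convert: 0.6490 mg/L × 1000 = 649.0 ng/mL

649 ng/mL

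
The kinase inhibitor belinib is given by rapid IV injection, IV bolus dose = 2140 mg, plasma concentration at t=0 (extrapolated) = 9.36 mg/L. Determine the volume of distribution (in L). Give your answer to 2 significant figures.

Vd = Dose / C₀ = 2140 / 9.36 = 228.6 L

230 L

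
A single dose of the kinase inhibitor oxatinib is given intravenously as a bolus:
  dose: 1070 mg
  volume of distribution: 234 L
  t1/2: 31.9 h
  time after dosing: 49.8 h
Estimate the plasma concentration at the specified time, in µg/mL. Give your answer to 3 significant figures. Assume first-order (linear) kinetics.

C₀ = Dose / Vd = 1070 / 234 = 4.573 mg/L
k = ln2 / t½ = 0.693147 / 31.9 = 0.02173 h⁻¹
C = C₀ · e^(−k·t) = 4.573 × e^(−0.02173 × 49.8)
  = 4.573 × 0.3389 = 1.550 mg/L
(1.550 mg/L = 1.550 µg/mL)

1.55 µg/mL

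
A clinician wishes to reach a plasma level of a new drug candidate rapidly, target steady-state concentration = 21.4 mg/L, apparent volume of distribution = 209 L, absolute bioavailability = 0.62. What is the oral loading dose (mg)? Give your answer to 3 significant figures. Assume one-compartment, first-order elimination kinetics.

7210 mg

LD = Css × Vd / F = 21.4 × 209 / 0.62 = 7214 mg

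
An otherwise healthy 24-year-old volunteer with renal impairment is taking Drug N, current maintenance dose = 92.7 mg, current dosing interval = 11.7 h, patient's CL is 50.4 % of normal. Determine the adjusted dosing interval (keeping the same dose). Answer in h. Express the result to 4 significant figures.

23.21 h

To keep the same average steady-state level, dosing rate must scale with clearance.
CL ratio = 50.4 / 100 = 0.5040
New interval (same dose) = 11.7 / 0.5040 = 23.21 h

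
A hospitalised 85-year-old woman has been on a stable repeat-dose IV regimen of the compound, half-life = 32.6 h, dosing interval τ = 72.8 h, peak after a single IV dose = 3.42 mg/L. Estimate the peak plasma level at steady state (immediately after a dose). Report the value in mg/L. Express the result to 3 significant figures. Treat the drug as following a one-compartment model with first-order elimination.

4.34 mg/L

k = ln2 / t½ = 0.693147 / 32.6 = 0.02126 h⁻¹
e^(−kτ) = e^(−0.02126 × 72.8) = 0.2127
Accumulation ratio R = 1 / (1 − e^(−kτ)) = 1 / (1 − 0.2127) = 1.270
Steady-state peak = C₀ × R = 3.42 × 1.270 = 4.343 mg/L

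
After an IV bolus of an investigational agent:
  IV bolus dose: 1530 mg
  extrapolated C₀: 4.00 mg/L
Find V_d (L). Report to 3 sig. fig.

Vd = Dose / C₀ = 1530 / 4.00 = 382.5 L

383 L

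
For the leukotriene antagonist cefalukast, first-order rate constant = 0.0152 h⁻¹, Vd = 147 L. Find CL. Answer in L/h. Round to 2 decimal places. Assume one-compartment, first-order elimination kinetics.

CL = k × Vd = 0.0152 × 147 = 2.234 L/h

2.23 L/h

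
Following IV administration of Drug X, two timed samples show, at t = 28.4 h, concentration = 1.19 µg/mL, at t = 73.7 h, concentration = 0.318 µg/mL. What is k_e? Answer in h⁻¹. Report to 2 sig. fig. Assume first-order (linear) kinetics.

0.029 h⁻¹

k = ln(C₁/C₂) / (t₂ − t₁) = ln(1.19/0.318) / (73.7 − 28.4)
  = 1.320 / 45.30 = 0.02914 h⁻¹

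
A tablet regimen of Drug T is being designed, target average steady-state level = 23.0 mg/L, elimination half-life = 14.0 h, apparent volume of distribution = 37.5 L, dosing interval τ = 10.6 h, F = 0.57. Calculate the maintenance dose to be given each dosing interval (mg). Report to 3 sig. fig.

794 mg

k = ln2 / t½ = 0.693147 / 14.0 = 0.04951 h⁻¹
CL = k × Vd = 0.04951 × 37.5 = 1.857 L/h
At steady state, F × (Dose/τ) = Css × CL.
Dose = Css × CL × τ / F = 23.0 × 1.857 × 10.6 / 0.57 = 794.3 mg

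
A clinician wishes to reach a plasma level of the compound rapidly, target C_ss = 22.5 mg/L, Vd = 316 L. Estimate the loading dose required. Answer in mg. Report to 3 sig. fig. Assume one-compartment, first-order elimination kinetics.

7110 mg

LD = Css × Vd = 22.5 × 316 = 7110 mg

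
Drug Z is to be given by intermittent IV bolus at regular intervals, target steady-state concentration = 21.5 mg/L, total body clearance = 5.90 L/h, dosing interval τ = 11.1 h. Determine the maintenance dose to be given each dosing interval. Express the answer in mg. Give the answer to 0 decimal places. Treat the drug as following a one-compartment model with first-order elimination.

1408 mg

At steady state, Dose/τ = Css × CL.
Dose = Css × CL × τ = 21.5 × 5.900 × 11.1 = 1408 mg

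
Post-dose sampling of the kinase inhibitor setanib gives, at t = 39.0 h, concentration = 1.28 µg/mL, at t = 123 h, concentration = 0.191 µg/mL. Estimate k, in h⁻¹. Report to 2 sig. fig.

k = ln(C₁/C₂) / (t₂ − t₁) = ln(1.28/0.191) / (123 − 39.0)
  = 1.902 / 84.00 = 0.02264 h⁻¹

0.023 h⁻¹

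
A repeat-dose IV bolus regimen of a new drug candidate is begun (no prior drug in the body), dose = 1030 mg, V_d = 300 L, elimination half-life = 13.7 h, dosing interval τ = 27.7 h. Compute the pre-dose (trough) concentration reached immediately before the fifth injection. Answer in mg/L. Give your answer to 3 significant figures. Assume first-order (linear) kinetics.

1.12 mg/L

C₀ per dose = Dose / Vd = 1030 / 300 = 3.433 mg/L
k = ln2 / t½ = 0.693147 / 13.7 = 0.05059 h⁻¹
Fraction remaining after one interval: r = e^(−kτ) = e^(−0.05059 × 27.7) = 0.2463
Before dose 5, 4 doses have been given (aged 1τ, 2τ, 3τ, 4τ).
C_trough = C₀ × (r + r² + … + r^4) = C₀ × r(1−r^4)/(1−r)
        = 3.433 × 0.2463 × (1 − 0.003680) / (1 − 0.2463) = 1.118 mg/L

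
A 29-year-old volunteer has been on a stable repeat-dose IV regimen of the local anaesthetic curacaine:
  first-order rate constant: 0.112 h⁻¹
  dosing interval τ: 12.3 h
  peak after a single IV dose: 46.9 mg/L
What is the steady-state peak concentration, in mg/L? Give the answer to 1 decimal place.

e^(−kτ) = e^(−0.1120 × 12.3) = 0.2522
Accumulation ratio R = 1 / (1 − e^(−kτ)) = 1 / (1 − 0.2522) = 1.337
Steady-state peak = C₀ × R = 46.9 × 1.337 = 62.71 mg/L

62.7 mg/L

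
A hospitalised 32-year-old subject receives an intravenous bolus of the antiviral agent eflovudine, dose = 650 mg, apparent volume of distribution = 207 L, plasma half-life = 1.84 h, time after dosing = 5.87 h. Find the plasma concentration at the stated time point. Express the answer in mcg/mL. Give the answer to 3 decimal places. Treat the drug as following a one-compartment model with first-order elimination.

C₀ = Dose / Vd = 650.0 / 207 = 3.140 mg/L
k = ln2 / t½ = 0.693147 / 1.84 = 0.3767 h⁻¹
C = C₀ · e^(−k·t) = 3.140 × e^(−0.3767 × 5.87)
  = 3.140 × 0.1096 = 0.3441 mg/L
(0.3441 mg/L = 0.3441 mcg/mL)

0.344 mcg/mL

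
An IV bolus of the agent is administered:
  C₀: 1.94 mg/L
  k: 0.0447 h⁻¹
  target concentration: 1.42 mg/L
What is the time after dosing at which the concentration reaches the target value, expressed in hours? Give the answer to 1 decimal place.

t = ln(C₀ / C) / k = ln(1.940 / 1.42) / 0.04470
  = ln(1.366) / 0.04470 = 0.3119 / 0.04470 = 6.978 h

7.0 h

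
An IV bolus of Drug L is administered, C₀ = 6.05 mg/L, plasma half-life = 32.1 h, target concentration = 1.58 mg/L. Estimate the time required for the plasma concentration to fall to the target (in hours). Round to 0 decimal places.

62 h

k = ln2 / t½ = 0.693147 / 32.1 = 0.02159 h⁻¹
t = ln(C₀ / C) / k = ln(6.050 / 1.58) / 0.02159
  = ln(3.829) / 0.02159 = 1.343 / 0.02159 = 62.20 h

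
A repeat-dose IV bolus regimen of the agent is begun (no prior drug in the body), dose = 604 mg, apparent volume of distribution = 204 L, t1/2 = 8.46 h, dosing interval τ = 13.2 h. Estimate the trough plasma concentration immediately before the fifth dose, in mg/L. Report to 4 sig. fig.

1.499 mg/L

C₀ per dose = Dose / Vd = 604 / 204 = 2.961 mg/L
k = ln2 / t½ = 0.693147 / 8.46 = 0.08193 h⁻¹
Fraction remaining after one interval: r = e^(−kτ) = e^(−0.08193 × 13.2) = 0.3391
Before dose 5, 4 doses have been given (aged 1τ, 2τ, 3τ, 4τ).
C_trough = C₀ × (r + r² + … + r^4) = C₀ × r(1−r^4)/(1−r)
        = 2.961 × 0.3391 × (1 − 0.01322) / (1 − 0.3391) = 1.499 mg/L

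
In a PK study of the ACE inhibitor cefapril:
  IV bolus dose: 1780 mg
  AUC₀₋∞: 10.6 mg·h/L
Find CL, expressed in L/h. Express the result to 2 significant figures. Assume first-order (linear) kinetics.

CL = Dose / AUC = 1780 / 10.6 = 167.9 L/h

170 L/h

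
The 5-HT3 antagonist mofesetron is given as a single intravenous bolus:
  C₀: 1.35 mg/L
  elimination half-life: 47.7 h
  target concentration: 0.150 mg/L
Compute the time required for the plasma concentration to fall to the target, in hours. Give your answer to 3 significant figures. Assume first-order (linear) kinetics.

151 h

k = ln2 / t½ = 0.693147 / 47.7 = 0.01453 h⁻¹
t = ln(C₀ / C) / k = ln(1.350 / 0.150) / 0.01453
  = ln(9.000) / 0.01453 = 2.197 / 0.01453 = 151.2 h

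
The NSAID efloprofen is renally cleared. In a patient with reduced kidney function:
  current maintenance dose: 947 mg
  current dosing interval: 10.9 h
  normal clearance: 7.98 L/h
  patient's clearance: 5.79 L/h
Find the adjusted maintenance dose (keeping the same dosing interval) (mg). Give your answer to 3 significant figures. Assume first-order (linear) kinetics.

687 mg

To keep the same average steady-state level, dosing rate must scale with clearance.
CL ratio = 5.79 / 7.98 = 0.7256
New dose (same interval) = 947 × 0.7256 = 687.1 mg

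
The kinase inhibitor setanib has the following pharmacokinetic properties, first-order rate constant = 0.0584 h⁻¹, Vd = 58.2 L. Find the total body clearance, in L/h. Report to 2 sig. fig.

CL = k × Vd = 0.0584 × 58.2 = 3.399 L/h

3.4 L/h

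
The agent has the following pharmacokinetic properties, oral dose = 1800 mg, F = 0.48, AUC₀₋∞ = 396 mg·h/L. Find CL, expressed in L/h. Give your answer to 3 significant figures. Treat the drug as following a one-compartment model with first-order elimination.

2.18 L/h

CL = F·Dose / AUC = 0.48 × 1800 / 396 = 2.182 L/h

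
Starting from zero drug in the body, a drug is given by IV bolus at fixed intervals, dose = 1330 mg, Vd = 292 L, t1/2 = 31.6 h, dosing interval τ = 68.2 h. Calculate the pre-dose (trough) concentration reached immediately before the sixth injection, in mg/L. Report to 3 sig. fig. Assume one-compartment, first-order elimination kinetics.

1.31 mg/L

C₀ per dose = Dose / Vd = 1330 / 292 = 4.555 mg/L
k = ln2 / t½ = 0.693147 / 31.6 = 0.02194 h⁻¹
Fraction remaining after one interval: r = e^(−kτ) = e^(−0.02194 × 68.2) = 0.2240
Before dose 6, 5 doses have been given (aged 1τ, 2τ, 3τ, 4τ, 5τ).
C_trough = C₀ × (r + r² + … + r^5) = C₀ × r(1−r^5)/(1−r)
        = 4.555 × 0.2240 × (1 − 0.0005639) / (1 − 0.2240) = 1.314 mg/L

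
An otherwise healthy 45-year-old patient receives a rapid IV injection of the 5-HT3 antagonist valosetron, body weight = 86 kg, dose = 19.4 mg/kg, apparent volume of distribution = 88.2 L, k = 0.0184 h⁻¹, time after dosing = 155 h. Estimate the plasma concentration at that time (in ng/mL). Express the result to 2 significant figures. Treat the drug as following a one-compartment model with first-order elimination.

1100 ng/mL

Total dose = 19.4 × 86 = 1668 mg
C₀ = Dose / Vd = 1668 / 88.2 = 18.91 mg/L
C = C₀ · e^(−k·t) = 18.91 × e^(−0.01840 × 155)
  = 18.91 × 0.05773 = 1.092 mg/L
Convert: 1.092 mg/L × 1000 = 1092 ng/mL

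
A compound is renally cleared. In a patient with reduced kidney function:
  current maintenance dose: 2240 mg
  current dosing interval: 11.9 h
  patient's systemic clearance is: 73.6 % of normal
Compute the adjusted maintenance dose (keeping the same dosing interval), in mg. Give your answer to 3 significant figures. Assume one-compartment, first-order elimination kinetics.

To keep the same average steady-state level, dosing rate must scale with clearance.
CL ratio = 73.6 / 100 = 0.7360
New dose (same interval) = 2240 × 0.7360 = 1649 mg

1650 mg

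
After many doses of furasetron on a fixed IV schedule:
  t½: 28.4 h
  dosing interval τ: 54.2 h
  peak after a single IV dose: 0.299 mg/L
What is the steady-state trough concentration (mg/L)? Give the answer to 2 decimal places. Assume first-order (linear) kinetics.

k = ln2 / t½ = 0.693147 / 28.4 = 0.02441 h⁻¹
e^(−kτ) = e^(−0.02441 × 54.2) = 0.2663
Accumulation ratio R = 1 / (1 − e^(−kτ)) = 1 / (1 − 0.2663) = 1.363
Steady-state trough = C₀ × R × e^(−kτ) = 0.299 × 1.363 × 0.2663 = 0.1085 mg/L

0.11 mg/L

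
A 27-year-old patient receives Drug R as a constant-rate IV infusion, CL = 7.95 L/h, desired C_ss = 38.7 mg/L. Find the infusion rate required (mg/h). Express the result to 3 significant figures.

308 mg/h

At steady state, infusion rate R₀ = Css × CL = 38.7 × 7.950 = 307.7 mg/h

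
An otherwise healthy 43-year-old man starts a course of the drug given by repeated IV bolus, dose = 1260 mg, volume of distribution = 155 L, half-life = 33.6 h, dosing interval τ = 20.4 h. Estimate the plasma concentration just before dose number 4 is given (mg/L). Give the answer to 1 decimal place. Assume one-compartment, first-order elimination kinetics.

C₀ per dose = Dose / Vd = 1260 / 155 = 8.129 mg/L
k = ln2 / t½ = 0.693147 / 33.6 = 0.02063 h⁻¹
Fraction remaining after one interval: r = e^(−kτ) = e^(−0.02063 × 20.4) = 0.6565
Before dose 4, 3 doses have been given (aged 1τ, 2τ, 3τ).
C_trough = C₀ × (r + r² + … + r^3) = C₀ × r(1−r^3)/(1−r)
        = 8.129 × 0.6565 × (1 − 0.2829) / (1 − 0.6565) = 11.14 mg/L

11.1 mg/L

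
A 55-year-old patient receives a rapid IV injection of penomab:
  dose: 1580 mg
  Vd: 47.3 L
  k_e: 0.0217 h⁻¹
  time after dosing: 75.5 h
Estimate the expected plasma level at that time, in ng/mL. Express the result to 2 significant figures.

C₀ = Dose / Vd = 1580 / 47.3 = 33.40 mg/L
C = C₀ · e^(−k·t) = 33.40 × e^(−0.02170 × 75.5)
  = 33.40 × 0.1943 = 6.490 mg/L
Convert: 6.490 mg/L × 1000 = 6490 ng/mL

6500 ng/mL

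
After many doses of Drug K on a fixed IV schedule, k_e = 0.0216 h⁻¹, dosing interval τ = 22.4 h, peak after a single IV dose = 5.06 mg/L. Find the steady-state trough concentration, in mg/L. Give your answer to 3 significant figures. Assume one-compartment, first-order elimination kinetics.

e^(−kτ) = e^(−0.02160 × 22.4) = 0.6164
Accumulation ratio R = 1 / (1 − e^(−kτ)) = 1 / (1 − 0.6164) = 2.607
Steady-state trough = C₀ × R × e^(−kτ) = 5.06 × 2.607 × 0.6164 = 8.131 mg/L

8.13 mg/L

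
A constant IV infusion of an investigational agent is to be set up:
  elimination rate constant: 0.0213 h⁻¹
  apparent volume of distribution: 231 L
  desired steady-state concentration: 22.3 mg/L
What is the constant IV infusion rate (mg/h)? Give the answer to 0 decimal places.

110 mg/h

CL = k × Vd = 0.02130 × 231 = 4.920 L/h
At steady state, infusion rate R₀ = Css × CL = 22.3 × 4.920 = 109.7 mg/h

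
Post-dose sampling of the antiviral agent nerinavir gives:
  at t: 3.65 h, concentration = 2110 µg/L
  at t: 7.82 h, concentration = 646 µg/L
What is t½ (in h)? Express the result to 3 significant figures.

2.44 h

k = ln(C₁/C₂) / (t₂ − t₁) = ln(2110/646) / (7.82 − 3.65)
  = 1.184 / 4.170 = 0.2839 h⁻¹
t½ = ln2 / k = 0.693147 / 0.2839 = 2.442 h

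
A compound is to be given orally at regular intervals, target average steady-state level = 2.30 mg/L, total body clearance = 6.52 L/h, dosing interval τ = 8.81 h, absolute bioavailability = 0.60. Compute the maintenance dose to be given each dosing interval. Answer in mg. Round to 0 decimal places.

220 mg

At steady state, F × (Dose/τ) = Css × CL.
Dose = Css × CL × τ / F = 2.30 × 6.520 × 8.81 / 0.60 = 220.2 mg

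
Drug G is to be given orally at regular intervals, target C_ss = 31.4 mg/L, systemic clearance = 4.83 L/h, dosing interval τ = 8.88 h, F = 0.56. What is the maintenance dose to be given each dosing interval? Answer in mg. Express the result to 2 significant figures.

2400 mg

At steady state, F × (Dose/τ) = Css × CL.
Dose = Css × CL × τ / F = 31.4 × 4.830 × 8.88 / 0.56 = 2405 mg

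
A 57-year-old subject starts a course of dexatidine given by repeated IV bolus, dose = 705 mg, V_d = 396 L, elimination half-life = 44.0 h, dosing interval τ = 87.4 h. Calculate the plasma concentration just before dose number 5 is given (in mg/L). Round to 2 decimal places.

C₀ per dose = Dose / Vd = 705 / 396 = 1.780 mg/L
k = ln2 / t½ = 0.693147 / 44.0 = 0.01575 h⁻¹
Fraction remaining after one interval: r = e^(−kτ) = e^(−0.01575 × 87.4) = 0.2524
Before dose 5, 4 doses have been given (aged 1τ, 2τ, 3τ, 4τ).
C_trough = C₀ × (r + r² + … + r^4) = C₀ × r(1−r^4)/(1−r)
        = 1.780 × 0.2524 × (1 − 0.004058) / (1 − 0.2524) = 0.5985 mg/L

0.60 mg/L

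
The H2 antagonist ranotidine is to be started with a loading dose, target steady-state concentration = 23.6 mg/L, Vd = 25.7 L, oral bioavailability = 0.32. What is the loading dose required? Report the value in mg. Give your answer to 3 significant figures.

LD = Css × Vd / F = 23.6 × 25.7 / 0.32 = 1895 mg

1900 mg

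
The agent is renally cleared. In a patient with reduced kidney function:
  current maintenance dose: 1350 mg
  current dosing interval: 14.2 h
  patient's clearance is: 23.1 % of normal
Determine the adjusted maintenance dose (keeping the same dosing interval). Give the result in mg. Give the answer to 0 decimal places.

To keep the same average steady-state level, dosing rate must scale with clearance.
CL ratio = 23.1 / 100 = 0.2310
New dose (same interval) = 1350 × 0.2310 = 311.9 mg

312 mg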